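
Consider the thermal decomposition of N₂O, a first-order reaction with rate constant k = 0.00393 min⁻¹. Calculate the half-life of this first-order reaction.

176.4 min

Step 1: For a first-order reaction, t₁/₂ = ln(2)/k
Step 2: t₁/₂ = ln(2)/0.00393
Step 3: t₁/₂ = 0.6931/0.00393 = 176.4 min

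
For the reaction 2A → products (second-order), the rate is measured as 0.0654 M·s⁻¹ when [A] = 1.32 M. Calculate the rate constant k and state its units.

0.03753 M⁻¹·s⁻¹

Step 1: rate = k[A]^2, so k = rate / [A]^2.
Step 2: k = 0.0654 / (1.32)^2 = 0.0654 / 1.742.
Step 3: k = 0.03753 M⁻¹·s⁻¹.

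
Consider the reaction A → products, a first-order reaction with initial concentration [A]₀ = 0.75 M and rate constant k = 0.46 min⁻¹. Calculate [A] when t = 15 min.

0.0007558 M

Step 1: For a first-order reaction: [A] = [A]₀ × e^(-kt)
Step 2: [A] = 0.75 × e^(-0.46 × 15)
Step 3: [A] = 0.75 × e^(-6.9)
Step 4: [A] = 0.75 × 0.00100779 = 0.0007558 M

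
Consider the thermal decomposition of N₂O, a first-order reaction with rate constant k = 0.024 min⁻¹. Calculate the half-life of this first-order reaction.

28.88 min

Step 1: For a first-order reaction, t₁/₂ = ln(2)/k
Step 2: t₁/₂ = ln(2)/0.024
Step 3: t₁/₂ = 0.6931/0.024 = 28.88 min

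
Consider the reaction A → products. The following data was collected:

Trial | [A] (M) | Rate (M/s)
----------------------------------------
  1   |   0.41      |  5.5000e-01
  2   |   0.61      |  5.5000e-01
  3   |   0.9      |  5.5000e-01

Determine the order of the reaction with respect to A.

zeroth order (0)

Step 1: Compare trials - when concentration changes, rate stays constant.
Step 2: rate₂/rate₁ = 5.5000e-01/5.5000e-01 = 1
Step 3: [A]₂/[A]₁ = 0.61/0.41 = 1.488
Step 4: Since rate ratio ≈ (conc ratio)^0, the reaction is zeroth order.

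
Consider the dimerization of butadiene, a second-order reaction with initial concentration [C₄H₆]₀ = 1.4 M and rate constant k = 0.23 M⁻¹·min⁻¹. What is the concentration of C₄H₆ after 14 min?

0.2542 M

Step 1: For a second-order reaction: 1/[C₄H₆] = 1/[C₄H₆]₀ + kt
Step 2: 1/[C₄H₆] = 1/1.4 + 0.23 × 14
Step 3: 1/[C₄H₆] = 0.7143 + 3.22 = 3.934
Step 4: [C₄H₆] = 1/3.934 = 0.2542 M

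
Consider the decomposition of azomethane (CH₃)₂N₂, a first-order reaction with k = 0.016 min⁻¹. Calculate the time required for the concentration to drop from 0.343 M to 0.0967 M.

79.13 min

Step 1: For first-order: t = ln([azomethane]₀/[azomethane])/k
Step 2: t = ln(0.343/0.0967)/0.016
Step 3: t = ln(3.547)/0.016
Step 4: t = 1.266/0.016 = 79.13 min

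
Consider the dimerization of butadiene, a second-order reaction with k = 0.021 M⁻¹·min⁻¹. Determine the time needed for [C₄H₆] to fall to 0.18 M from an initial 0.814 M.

206.1 min

Step 1: For second-order: t = (1/[C₄H₆] - 1/[C₄H₆]₀)/k
Step 2: t = (1/0.18 - 1/0.814)/0.021
Step 3: t = (5.556 - 1.229)/0.021
Step 4: t = 4.327/0.021 = 206.1 min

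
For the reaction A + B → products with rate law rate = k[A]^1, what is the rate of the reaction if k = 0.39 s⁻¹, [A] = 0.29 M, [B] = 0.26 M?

0.1131 M/s

Step 1: The rate law is rate = k[A]^1
Step 2: Note that the rate does not depend on [B] (zero order in B).
Step 3: rate = 0.39 × (0.29)^1 = 0.1131 M/s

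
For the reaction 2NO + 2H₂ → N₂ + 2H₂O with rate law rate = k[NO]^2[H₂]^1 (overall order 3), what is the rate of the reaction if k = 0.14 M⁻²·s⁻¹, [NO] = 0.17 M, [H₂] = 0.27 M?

0.001092 M/s

Step 1: The rate law is rate = k[NO]^2[H₂]^1, overall order = 2+1 = 3
Step 2: Substitute values: rate = 0.14 × (0.17)^2 × (0.27)^1
Step 3: rate = 0.14 × 0.0289 × 0.27 = 0.00109242 M/s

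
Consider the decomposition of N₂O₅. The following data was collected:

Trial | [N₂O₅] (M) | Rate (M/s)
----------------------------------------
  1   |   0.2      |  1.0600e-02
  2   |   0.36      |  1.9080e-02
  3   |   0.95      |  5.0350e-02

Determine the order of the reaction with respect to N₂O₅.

first order (1)

Step 1: Compare trials to find order n where rate₂/rate₁ = ([N₂O₅]₂/[N₂O₅]₁)^n
Step 2: rate₂/rate₁ = 1.9080e-02/1.0600e-02 = 1.8
Step 3: [N₂O₅]₂/[N₂O₅]₁ = 0.36/0.2 = 1.8
Step 4: n = ln(1.8)/ln(1.8) = 1.00 ≈ 1
Step 5: The reaction is first order in N₂O₅.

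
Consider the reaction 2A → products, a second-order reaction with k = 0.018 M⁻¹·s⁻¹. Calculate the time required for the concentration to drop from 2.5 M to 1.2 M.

24.07 s

Step 1: For second-order: t = (1/[A] - 1/[A]₀)/k
Step 2: t = (1/1.2 - 1/2.5)/0.018
Step 3: t = (0.8333 - 0.4)/0.018
Step 4: t = 0.4333/0.018 = 24.07 s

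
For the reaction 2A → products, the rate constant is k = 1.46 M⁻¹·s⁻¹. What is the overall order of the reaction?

second order (2)

Step 1: The units of k for an nth-order reaction are (concentration)^(1-n)·(time)⁻¹.
Step 2: Here k has units M⁻¹·s⁻¹, so the concentration exponent is -1.
Step 3: 1 - n = -1 ⇒ n = 2. The reaction is second order.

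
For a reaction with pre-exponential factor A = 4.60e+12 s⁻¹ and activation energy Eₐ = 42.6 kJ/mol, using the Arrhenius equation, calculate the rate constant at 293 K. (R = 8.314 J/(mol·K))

1.17e+05 s⁻¹

Step 1: Use the Arrhenius equation: k = A × exp(-Eₐ/RT)
Step 2: Convert Eₐ to J/mol: 42.6 kJ/mol = 42600 J/mol
Step 3: Calculate the exponent: -Eₐ/(RT) = -42600/(8.314 × 293) = -17.48767
Step 4: k = 4.60e+12 × exp(-17.48767)
Step 5: k = 4.60e+12 × 2.54215e-08 = 1.1694e+05 s⁻¹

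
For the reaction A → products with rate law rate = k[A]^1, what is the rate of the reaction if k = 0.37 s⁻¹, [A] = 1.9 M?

0.703 M/s

Step 1: Identify the rate law: rate = k[A]^1
Step 2: Substitute values: rate = 0.37 × (1.9)^1
Step 3: Calculate: rate = 0.37 × 1.9 = 0.703 M/s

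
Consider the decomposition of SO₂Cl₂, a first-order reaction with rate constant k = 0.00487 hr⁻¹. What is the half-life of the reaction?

142.3 hr

Step 1: For a first-order reaction, t₁/₂ = ln(2)/k
Step 2: t₁/₂ = ln(2)/0.00487
Step 3: t₁/₂ = 0.6931/0.00487 = 142.3 hr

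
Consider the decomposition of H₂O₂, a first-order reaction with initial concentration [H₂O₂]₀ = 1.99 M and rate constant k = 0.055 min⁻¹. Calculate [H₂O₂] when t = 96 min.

0.01013 M

Step 1: For a first-order reaction: [H₂O₂] = [H₂O₂]₀ × e^(-kt)
Step 2: [H₂O₂] = 1.99 × e^(-0.055 × 96)
Step 3: [H₂O₂] = 1.99 × e^(-5.28)
Step 4: [H₂O₂] = 1.99 × 0.00509243 = 0.01013 M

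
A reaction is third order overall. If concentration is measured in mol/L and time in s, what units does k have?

(mol/L)⁻²·s⁻¹

Step 1: For overall order n, rate = k × (concentration)^n.
Step 2: Rate has units mol/L·s⁻¹; concentration term has units (mol/L)^3.
Step 3: k = rate / (concentration)^n, so units of k = (mol/L)^(1-3)·s⁻¹ = (mol/L)⁻²·s⁻¹.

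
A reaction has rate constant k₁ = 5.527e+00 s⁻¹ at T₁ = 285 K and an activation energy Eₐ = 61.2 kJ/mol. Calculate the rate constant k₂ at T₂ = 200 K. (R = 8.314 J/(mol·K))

9.445e-05 s⁻¹

Step 1: Use the two-temperature Arrhenius form: ln(k₂/k₁) = -Eₐ/R × (1/T₂ - 1/T₁)
Step 2: Convert Eₐ to J/mol: 61.2 kJ/mol = 61200 J/mol
Step 3: 1/T₂ - 1/T₁ = 1/200 - 1/285 = 1.491228e-03 K⁻¹
Step 4: ln(k₂/k₁) = -61200/8.314 × 1.491228e-03 = -10.97705
Step 5: k₂ = k₁ × exp(-10.97705) = 5.527e+00 × 1.70894e-05 = 9.445e-05 s⁻¹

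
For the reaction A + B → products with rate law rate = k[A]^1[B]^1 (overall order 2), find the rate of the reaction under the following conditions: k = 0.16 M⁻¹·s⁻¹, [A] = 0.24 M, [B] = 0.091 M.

0.003494 M/s

Step 1: The rate law is rate = k[A]^1[B]^1, overall order = 1+1 = 2
Step 2: Substitute values: rate = 0.16 × (0.24)^1 × (0.091)^1
Step 3: rate = 0.16 × 0.24 × 0.091 = 0.0034944 M/s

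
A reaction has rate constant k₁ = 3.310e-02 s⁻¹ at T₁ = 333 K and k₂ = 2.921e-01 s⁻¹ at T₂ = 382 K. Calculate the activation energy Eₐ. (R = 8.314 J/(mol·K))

47.0 kJ/mol

Step 1: Use the two-temperature Arrhenius form: ln(k₂/k₁) = -Eₐ/R × (1/T₂ - 1/T₁)
Step 2: ln(k₂/k₁) = ln(2.921e-01/3.310e-02) = ln(8.82477) = 2.17756
Step 3: 1/T₂ - 1/T₁ = 1/382 - 1/333 = -3.852020e-04 K⁻¹
Step 4: Eₐ = -R × ln(k₂/k₁) / (1/T₂ - 1/T₁) = -8.314 × 2.17756 / -3.852020e-04
Step 5: Eₐ = 4.6999e+04 J/mol = 47.0 kJ/mol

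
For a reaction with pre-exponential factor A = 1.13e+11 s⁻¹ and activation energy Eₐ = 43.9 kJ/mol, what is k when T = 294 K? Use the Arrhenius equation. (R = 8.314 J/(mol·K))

1.79e+03 s⁻¹

Step 1: Use the Arrhenius equation: k = A × exp(-Eₐ/RT)
Step 2: Convert Eₐ to J/mol: 43.9 kJ/mol = 43900 J/mol
Step 3: Calculate the exponent: -Eₐ/(RT) = -43900/(8.314 × 294) = -17.96003
Step 4: k = 1.13e+11 × exp(-17.96003)
Step 5: k = 1.13e+11 × 1.58511e-08 = 1.7912e+03 s⁻¹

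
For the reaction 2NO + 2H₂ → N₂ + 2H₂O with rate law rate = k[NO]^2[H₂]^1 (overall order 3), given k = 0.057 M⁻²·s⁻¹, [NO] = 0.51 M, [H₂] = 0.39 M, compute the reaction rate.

0.005782 M/s

Step 1: The rate law is rate = k[NO]^2[H₂]^1, overall order = 2+1 = 3
Step 2: Substitute values: rate = 0.057 × (0.51)^2 × (0.39)^1
Step 3: rate = 0.057 × 0.2601 × 0.39 = 0.00578202 M/s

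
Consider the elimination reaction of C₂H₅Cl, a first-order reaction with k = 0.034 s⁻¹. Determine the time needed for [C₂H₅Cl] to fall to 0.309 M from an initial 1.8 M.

51.83 s

Step 1: For first-order: t = ln([C₂H₅Cl]₀/[C₂H₅Cl])/k
Step 2: t = ln(1.8/0.309)/0.034
Step 3: t = ln(5.825)/0.034
Step 4: t = 1.762/0.034 = 51.83 s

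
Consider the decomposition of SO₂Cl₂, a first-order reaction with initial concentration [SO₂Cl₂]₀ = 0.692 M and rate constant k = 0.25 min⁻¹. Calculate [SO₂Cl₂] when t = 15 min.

0.01627 M

Step 1: For a first-order reaction: [SO₂Cl₂] = [SO₂Cl₂]₀ × e^(-kt)
Step 2: [SO₂Cl₂] = 0.692 × e^(-0.25 × 15)
Step 3: [SO₂Cl₂] = 0.692 × e^(-3.75)
Step 4: [SO₂Cl₂] = 0.692 × 0.0235177 = 0.01627 M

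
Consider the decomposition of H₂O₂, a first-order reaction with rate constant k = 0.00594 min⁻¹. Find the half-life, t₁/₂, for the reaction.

116.7 min

Step 1: For a first-order reaction, t₁/₂ = ln(2)/k
Step 2: t₁/₂ = ln(2)/0.00594
Step 3: t₁/₂ = 0.6931/0.00594 = 116.7 min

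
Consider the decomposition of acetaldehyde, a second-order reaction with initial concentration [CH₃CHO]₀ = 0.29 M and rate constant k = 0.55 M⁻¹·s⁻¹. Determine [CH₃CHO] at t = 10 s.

0.1118 M

Step 1: For a second-order reaction: 1/[CH₃CHO] = 1/[CH₃CHO]₀ + kt
Step 2: 1/[CH₃CHO] = 1/0.29 + 0.55 × 10
Step 3: 1/[CH₃CHO] = 3.448 + 5.5 = 8.948
Step 4: [CH₃CHO] = 1/8.948 = 0.1118 M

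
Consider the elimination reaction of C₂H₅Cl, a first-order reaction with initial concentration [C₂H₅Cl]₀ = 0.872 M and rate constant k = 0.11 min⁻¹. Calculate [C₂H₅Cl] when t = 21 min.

0.08656 M

Step 1: For a first-order reaction: [C₂H₅Cl] = [C₂H₅Cl]₀ × e^(-kt)
Step 2: [C₂H₅Cl] = 0.872 × e^(-0.11 × 21)
Step 3: [C₂H₅Cl] = 0.872 × e^(-2.31)
Step 4: [C₂H₅Cl] = 0.872 × 0.0992613 = 0.08656 M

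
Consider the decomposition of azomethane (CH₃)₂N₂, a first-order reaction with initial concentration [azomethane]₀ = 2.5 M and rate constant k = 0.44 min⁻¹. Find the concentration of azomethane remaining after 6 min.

0.1784 M

Step 1: For a first-order reaction: [azomethane] = [azomethane]₀ × e^(-kt)
Step 2: [azomethane] = 2.5 × e^(-0.44 × 6)
Step 3: [azomethane] = 2.5 × e^(-2.64)
Step 4: [azomethane] = 2.5 × 0.0713613 = 0.1784 M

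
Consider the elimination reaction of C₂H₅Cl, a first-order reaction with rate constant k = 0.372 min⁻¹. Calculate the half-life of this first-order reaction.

1.863 min

Step 1: For a first-order reaction, t₁/₂ = ln(2)/k
Step 2: t₁/₂ = ln(2)/0.372
Step 3: t₁/₂ = 0.6931/0.372 = 1.863 min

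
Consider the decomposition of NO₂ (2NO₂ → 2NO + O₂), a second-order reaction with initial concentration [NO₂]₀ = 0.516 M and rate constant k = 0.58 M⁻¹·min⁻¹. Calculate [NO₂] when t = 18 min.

0.08079 M

Step 1: For a second-order reaction: 1/[NO₂] = 1/[NO₂]₀ + kt
Step 2: 1/[NO₂] = 1/0.516 + 0.58 × 18
Step 3: 1/[NO₂] = 1.938 + 10.44 = 12.38
Step 4: [NO₂] = 1/12.38 = 0.08079 M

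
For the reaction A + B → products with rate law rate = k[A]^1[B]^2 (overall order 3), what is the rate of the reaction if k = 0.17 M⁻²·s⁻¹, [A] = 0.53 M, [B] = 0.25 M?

0.005631 M/s

Step 1: The rate law is rate = k[A]^1[B]^2, overall order = 1+2 = 3
Step 2: Substitute values: rate = 0.17 × (0.53)^1 × (0.25)^2
Step 3: rate = 0.17 × 0.53 × 0.0625 = 0.00563125 M/s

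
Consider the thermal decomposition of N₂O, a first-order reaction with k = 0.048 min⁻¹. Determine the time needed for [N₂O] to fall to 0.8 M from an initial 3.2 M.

28.88 min

Step 1: For first-order: t = ln([N₂O]₀/[N₂O])/k
Step 2: t = ln(3.2/0.8)/0.048
Step 3: t = ln(4)/0.048
Step 4: t = 1.386/0.048 = 28.88 min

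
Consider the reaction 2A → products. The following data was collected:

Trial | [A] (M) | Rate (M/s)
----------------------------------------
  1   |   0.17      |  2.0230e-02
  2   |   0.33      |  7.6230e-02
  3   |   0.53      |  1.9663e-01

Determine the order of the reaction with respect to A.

second order (2)

Step 1: Compare trials to find order n where rate₂/rate₁ = ([A]₂/[A]₁)^n
Step 2: rate₂/rate₁ = 7.6230e-02/2.0230e-02 = 3.768
Step 3: [A]₂/[A]₁ = 0.33/0.17 = 1.941
Step 4: n = ln(3.768)/ln(1.941) = 2.00 ≈ 2
Step 5: The reaction is second order in A.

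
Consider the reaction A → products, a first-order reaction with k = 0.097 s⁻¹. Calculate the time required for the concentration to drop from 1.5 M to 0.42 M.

13.12 s

Step 1: For first-order: t = ln([A]₀/[A])/k
Step 2: t = ln(1.5/0.42)/0.097
Step 3: t = ln(3.571)/0.097
Step 4: t = 1.273/0.097 = 13.12 s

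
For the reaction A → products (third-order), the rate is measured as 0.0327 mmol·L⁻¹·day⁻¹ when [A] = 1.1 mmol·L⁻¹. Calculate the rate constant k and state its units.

0.02457 (mmol·L⁻¹)⁻²·day⁻¹

Step 1: rate = k[A]^3, so k = rate / [A]^3.
Step 2: k = 0.0327 / (1.1)^3 = 0.0327 / 1.331.
Step 3: k = 0.02457 (mmol·L⁻¹)⁻²·day⁻¹.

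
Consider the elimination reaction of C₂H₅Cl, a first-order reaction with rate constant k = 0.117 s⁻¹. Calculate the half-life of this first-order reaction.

5.924 s

Step 1: For a first-order reaction, t₁/₂ = ln(2)/k
Step 2: t₁/₂ = ln(2)/0.117
Step 3: t₁/₂ = 0.6931/0.117 = 5.924 s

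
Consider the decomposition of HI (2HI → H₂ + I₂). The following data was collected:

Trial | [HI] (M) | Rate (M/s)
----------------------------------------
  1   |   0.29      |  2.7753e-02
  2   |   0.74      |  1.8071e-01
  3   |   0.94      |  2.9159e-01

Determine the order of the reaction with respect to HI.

second order (2)

Step 1: Compare trials to find order n where rate₂/rate₁ = ([HI]₂/[HI]₁)^n
Step 2: rate₂/rate₁ = 1.8071e-01/2.7753e-02 = 6.511
Step 3: [HI]₂/[HI]₁ = 0.74/0.29 = 2.552
Step 4: n = ln(6.511)/ln(2.552) = 2.00 ≈ 2
Step 5: The reaction is second order in HI.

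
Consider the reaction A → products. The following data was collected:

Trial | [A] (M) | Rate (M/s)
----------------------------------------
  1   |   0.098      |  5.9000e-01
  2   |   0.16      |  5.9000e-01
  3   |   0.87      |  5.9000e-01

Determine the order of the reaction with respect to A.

zeroth order (0)

Step 1: Compare trials - when concentration changes, rate stays constant.
Step 2: rate₂/rate₁ = 5.9000e-01/5.9000e-01 = 1
Step 3: [A]₂/[A]₁ = 0.16/0.098 = 1.633
Step 4: Since rate ratio ≈ (conc ratio)^0, the reaction is zeroth order.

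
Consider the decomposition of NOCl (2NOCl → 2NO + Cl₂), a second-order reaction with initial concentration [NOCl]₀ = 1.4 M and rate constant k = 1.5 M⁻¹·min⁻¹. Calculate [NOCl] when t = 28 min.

0.02341 M

Step 1: For a second-order reaction: 1/[NOCl] = 1/[NOCl]₀ + kt
Step 2: 1/[NOCl] = 1/1.4 + 1.5 × 28
Step 3: 1/[NOCl] = 0.7143 + 42 = 42.71
Step 4: [NOCl] = 1/42.71 = 0.02341 M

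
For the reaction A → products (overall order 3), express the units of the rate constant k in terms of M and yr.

M⁻²·yr⁻¹

Step 1: For overall order n, rate = k × (concentration)^n.
Step 2: Rate has units M·yr⁻¹; concentration term has units M^3.
Step 3: k = rate / (concentration)^n, so units of k = M^(1-3)·yr⁻¹ = M⁻²·yr⁻¹.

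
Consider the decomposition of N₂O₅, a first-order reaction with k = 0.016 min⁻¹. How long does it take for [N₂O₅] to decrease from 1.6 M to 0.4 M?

86.64 min

Step 1: For first-order: t = ln([N₂O₅]₀/[N₂O₅])/k
Step 2: t = ln(1.6/0.4)/0.016
Step 3: t = ln(4)/0.016
Step 4: t = 1.386/0.016 = 86.64 min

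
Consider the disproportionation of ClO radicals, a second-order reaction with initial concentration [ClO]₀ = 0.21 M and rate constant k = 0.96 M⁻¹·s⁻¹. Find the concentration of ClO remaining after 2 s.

0.1497 M

Step 1: For a second-order reaction: 1/[ClO] = 1/[ClO]₀ + kt
Step 2: 1/[ClO] = 1/0.21 + 0.96 × 2
Step 3: 1/[ClO] = 4.762 + 1.92 = 6.682
Step 4: [ClO] = 1/6.682 = 0.1497 M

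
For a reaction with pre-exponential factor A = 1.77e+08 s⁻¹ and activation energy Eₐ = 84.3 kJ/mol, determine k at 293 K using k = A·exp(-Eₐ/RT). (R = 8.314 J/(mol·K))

1.66e-07 s⁻¹

Step 1: Use the Arrhenius equation: k = A × exp(-Eₐ/RT)
Step 2: Convert Eₐ to J/mol: 84.3 kJ/mol = 84300 J/mol
Step 3: Calculate the exponent: -Eₐ/(RT) = -84300/(8.314 × 293) = -34.60588
Step 4: k = 1.77e+08 × exp(-34.60588)
Step 5: k = 1.77e+08 × 9.35098e-16 = 1.6551e-07 s⁻¹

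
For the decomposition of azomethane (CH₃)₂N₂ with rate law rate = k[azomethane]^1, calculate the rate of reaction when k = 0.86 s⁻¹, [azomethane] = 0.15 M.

0.129 M/s

Step 1: Identify the rate law: rate = k[azomethane]^1
Step 2: Substitute values: rate = 0.86 × (0.15)^1
Step 3: Calculate: rate = 0.86 × 0.15 = 0.129 M/s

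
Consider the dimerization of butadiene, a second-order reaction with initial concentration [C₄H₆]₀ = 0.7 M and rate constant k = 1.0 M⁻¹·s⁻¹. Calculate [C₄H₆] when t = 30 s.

0.03182 M

Step 1: For a second-order reaction: 1/[C₄H₆] = 1/[C₄H₆]₀ + kt
Step 2: 1/[C₄H₆] = 1/0.7 + 1.0 × 30
Step 3: 1/[C₄H₆] = 1.429 + 30 = 31.43
Step 4: [C₄H₆] = 1/31.43 = 0.03182 M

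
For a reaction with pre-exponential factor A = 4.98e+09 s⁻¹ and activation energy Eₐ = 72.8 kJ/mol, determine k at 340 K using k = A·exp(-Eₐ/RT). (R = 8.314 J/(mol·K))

3.25e-02 s⁻¹

Step 1: Use the Arrhenius equation: k = A × exp(-Eₐ/RT)
Step 2: Convert Eₐ to J/mol: 72.8 kJ/mol = 72800 J/mol
Step 3: Calculate the exponent: -Eₐ/(RT) = -72800/(8.314 × 340) = -25.75387
Step 4: k = 4.98e+09 × exp(-25.75387)
Step 5: k = 4.98e+09 × 6.53486e-12 = 3.2544e-02 s⁻¹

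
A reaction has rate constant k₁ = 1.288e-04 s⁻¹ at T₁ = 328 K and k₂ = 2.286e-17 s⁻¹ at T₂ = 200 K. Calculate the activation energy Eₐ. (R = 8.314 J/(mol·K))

125.1 kJ/mol

Step 1: Use the two-temperature Arrhenius form: ln(k₂/k₁) = -Eₐ/R × (1/T₂ - 1/T₁)
Step 2: ln(k₂/k₁) = ln(2.286e-17/1.288e-04) = ln(1.77484e-13) = -29.3599
Step 3: 1/T₂ - 1/T₁ = 1/200 - 1/328 = 1.951220e-03 K⁻¹
Step 4: Eₐ = -R × ln(k₂/k₁) / (1/T₂ - 1/T₁) = -8.314 × -29.3599 / 1.951220e-03
Step 5: Eₐ = 1.2510e+05 J/mol = 125.1 kJ/mol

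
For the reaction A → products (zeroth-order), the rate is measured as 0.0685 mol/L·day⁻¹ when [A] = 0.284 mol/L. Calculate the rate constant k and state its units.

0.0685 mol/L·day⁻¹

Step 1: For a zeroth-order reaction, rate = k (independent of concentration).
Step 2: k = rate = 0.0685 mol/L·day⁻¹.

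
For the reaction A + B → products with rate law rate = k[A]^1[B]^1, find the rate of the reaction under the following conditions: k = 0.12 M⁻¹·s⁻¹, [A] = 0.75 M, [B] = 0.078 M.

0.00702 M/s

Step 1: The rate law is rate = k[A]^1[B]^1
Step 2: Substitute: rate = 0.12 × (0.75)^1 × (0.078)^1
Step 3: rate = 0.12 × 0.75 × 0.078 = 0.00702 M/s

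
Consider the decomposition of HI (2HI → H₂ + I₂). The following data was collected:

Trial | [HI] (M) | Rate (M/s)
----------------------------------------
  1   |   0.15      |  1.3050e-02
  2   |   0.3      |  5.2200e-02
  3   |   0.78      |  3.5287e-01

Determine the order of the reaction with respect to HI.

second order (2)

Step 1: Compare trials to find order n where rate₂/rate₁ = ([HI]₂/[HI]₁)^n
Step 2: rate₂/rate₁ = 5.2200e-02/1.3050e-02 = 4
Step 3: [HI]₂/[HI]₁ = 0.3/0.15 = 2
Step 4: n = ln(4)/ln(2) = 2.00 ≈ 2
Step 5: The reaction is second order in HI.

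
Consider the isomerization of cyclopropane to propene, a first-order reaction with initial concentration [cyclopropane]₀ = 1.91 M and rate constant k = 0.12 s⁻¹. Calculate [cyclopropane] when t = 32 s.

0.04105 M

Step 1: For a first-order reaction: [cyclopropane] = [cyclopropane]₀ × e^(-kt)
Step 2: [cyclopropane] = 1.91 × e^(-0.12 × 32)
Step 3: [cyclopropane] = 1.91 × e^(-3.84)
Step 4: [cyclopropane] = 1.91 × 0.0214936 = 0.04105 M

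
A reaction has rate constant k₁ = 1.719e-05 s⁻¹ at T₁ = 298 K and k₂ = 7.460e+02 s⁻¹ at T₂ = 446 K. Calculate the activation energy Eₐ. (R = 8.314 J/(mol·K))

131.3 kJ/mol

Step 1: Use the two-temperature Arrhenius form: ln(k₂/k₁) = -Eₐ/R × (1/T₂ - 1/T₁)
Step 2: ln(k₂/k₁) = ln(7.460e+02/1.719e-05) = ln(4.33973e+07) = 17.5859
Step 3: 1/T₂ - 1/T₁ = 1/446 - 1/298 = -1.113552e-03 K⁻¹
Step 4: Eₐ = -R × ln(k₂/k₁) / (1/T₂ - 1/T₁) = -8.314 × 17.5859 / -1.113552e-03
Step 5: Eₐ = 1.3130e+05 J/mol = 131.3 kJ/mol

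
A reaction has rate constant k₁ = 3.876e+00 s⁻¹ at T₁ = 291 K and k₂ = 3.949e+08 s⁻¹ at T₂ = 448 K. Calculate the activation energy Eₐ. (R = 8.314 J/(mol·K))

127.3 kJ/mol

Step 1: Use the two-temperature Arrhenius form: ln(k₂/k₁) = -Eₐ/R × (1/T₂ - 1/T₁)
Step 2: ln(k₂/k₁) = ln(3.949e+08/3.876e+00) = ln(1.01883e+08) = 18.4393
Step 3: 1/T₂ - 1/T₁ = 1/448 - 1/291 = -1.204283e-03 K⁻¹
Step 4: Eₐ = -R × ln(k₂/k₁) / (1/T₂ - 1/T₁) = -8.314 × 18.4393 / -1.204283e-03
Step 5: Eₐ = 1.2730e+05 J/mol = 127.3 kJ/mol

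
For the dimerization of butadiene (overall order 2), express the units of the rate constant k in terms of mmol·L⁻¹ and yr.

(mmol·L⁻¹)⁻¹·yr⁻¹

Step 1: For overall order n, rate = k × (concentration)^n.
Step 2: Rate has units mmol·L⁻¹·yr⁻¹; concentration term has units (mmol·L⁻¹)^2.
Step 3: k = rate / (concentration)^n, so units of k = (mmol·L⁻¹)^(1-2)·yr⁻¹ = (mmol·L⁻¹)⁻¹·yr⁻¹.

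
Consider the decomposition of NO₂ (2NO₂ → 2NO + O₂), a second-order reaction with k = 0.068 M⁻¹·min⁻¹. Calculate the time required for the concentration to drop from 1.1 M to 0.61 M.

10.74 min

Step 1: For second-order: t = (1/[NO₂] - 1/[NO₂]₀)/k
Step 2: t = (1/0.61 - 1/1.1)/0.068
Step 3: t = (1.639 - 0.9091)/0.068
Step 4: t = 0.7303/0.068 = 10.74 min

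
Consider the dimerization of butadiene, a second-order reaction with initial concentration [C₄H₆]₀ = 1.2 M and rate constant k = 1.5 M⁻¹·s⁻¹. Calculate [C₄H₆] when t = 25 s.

0.02609 M

Step 1: For a second-order reaction: 1/[C₄H₆] = 1/[C₄H₆]₀ + kt
Step 2: 1/[C₄H₆] = 1/1.2 + 1.5 × 25
Step 3: 1/[C₄H₆] = 0.8333 + 37.5 = 38.33
Step 4: [C₄H₆] = 1/38.33 = 0.02609 M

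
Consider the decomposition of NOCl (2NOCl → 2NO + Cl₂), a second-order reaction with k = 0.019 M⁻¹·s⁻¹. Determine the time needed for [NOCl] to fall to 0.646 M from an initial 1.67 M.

49.96 s

Step 1: For second-order: t = (1/[NOCl] - 1/[NOCl]₀)/k
Step 2: t = (1/0.646 - 1/1.67)/0.019
Step 3: t = (1.548 - 0.5988)/0.019
Step 4: t = 0.9492/0.019 = 49.96 s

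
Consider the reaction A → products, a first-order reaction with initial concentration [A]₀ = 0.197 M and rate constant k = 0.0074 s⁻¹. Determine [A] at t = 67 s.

0.12 M

Step 1: For a first-order reaction: [A] = [A]₀ × e^(-kt)
Step 2: [A] = 0.197 × e^(-0.0074 × 67)
Step 3: [A] = 0.197 × e^(-0.4958)
Step 4: [A] = 0.197 × 0.609083 = 0.12 M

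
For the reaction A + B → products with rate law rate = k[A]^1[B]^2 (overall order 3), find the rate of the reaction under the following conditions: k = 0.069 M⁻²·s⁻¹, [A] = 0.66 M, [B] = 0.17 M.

0.001316 M/s

Step 1: The rate law is rate = k[A]^1[B]^2, overall order = 1+2 = 3
Step 2: Substitute values: rate = 0.069 × (0.66)^1 × (0.17)^2
Step 3: rate = 0.069 × 0.66 × 0.0289 = 0.00131611 M/s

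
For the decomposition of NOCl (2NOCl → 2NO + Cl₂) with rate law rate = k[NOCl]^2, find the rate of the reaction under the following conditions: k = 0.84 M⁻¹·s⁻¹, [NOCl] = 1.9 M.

3.032 M/s

Step 1: Identify the rate law: rate = k[NOCl]^2
Step 2: Substitute values: rate = 0.84 × (1.9)^2
Step 3: Calculate: rate = 0.84 × 3.61 = 3.0324 M/s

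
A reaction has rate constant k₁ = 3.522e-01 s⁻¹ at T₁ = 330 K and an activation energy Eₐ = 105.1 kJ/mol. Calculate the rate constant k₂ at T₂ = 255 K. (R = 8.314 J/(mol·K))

4.505e-06 s⁻¹

Step 1: Use the two-temperature Arrhenius form: ln(k₂/k₁) = -Eₐ/R × (1/T₂ - 1/T₁)
Step 2: Convert Eₐ to J/mol: 105.1 kJ/mol = 105100 J/mol
Step 3: 1/T₂ - 1/T₁ = 1/255 - 1/330 = 8.912656e-04 K⁻¹
Step 4: ln(k₂/k₁) = -105100/8.314 × 8.912656e-04 = -11.26678
Step 5: k₂ = k₁ × exp(-11.26678) = 3.522e-01 × 1.27909e-05 = 4.505e-06 s⁻¹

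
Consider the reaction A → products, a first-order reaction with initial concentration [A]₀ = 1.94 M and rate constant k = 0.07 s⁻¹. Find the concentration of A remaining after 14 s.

0.7281 M

Step 1: For a first-order reaction: [A] = [A]₀ × e^(-kt)
Step 2: [A] = 1.94 × e^(-0.07 × 14)
Step 3: [A] = 1.94 × e^(-0.98)
Step 4: [A] = 1.94 × 0.375311 = 0.7281 M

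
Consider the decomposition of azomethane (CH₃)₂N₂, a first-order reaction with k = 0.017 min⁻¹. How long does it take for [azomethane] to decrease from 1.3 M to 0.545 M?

51.14 min

Step 1: For first-order: t = ln([azomethane]₀/[azomethane])/k
Step 2: t = ln(1.3/0.545)/0.017
Step 3: t = ln(2.385)/0.017
Step 4: t = 0.8693/0.017 = 51.14 min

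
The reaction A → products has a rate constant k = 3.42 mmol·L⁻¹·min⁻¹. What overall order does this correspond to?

zeroth order (0)

Step 1: The units of k for an nth-order reaction are (concentration)^(1-n)·(time)⁻¹.
Step 2: Here k has units mmol·L⁻¹·min⁻¹, so the concentration exponent is 1.
Step 3: 1 - n = 1 ⇒ n = 0. The reaction is zeroth order.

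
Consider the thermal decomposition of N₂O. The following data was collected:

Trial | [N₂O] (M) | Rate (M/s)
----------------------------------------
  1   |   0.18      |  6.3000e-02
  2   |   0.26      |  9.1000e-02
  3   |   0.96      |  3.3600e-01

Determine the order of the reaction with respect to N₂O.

first order (1)

Step 1: Compare trials to find order n where rate₂/rate₁ = ([N₂O]₂/[N₂O]₁)^n
Step 2: rate₂/rate₁ = 9.1000e-02/6.3000e-02 = 1.444
Step 3: [N₂O]₂/[N₂O]₁ = 0.26/0.18 = 1.444
Step 4: n = ln(1.444)/ln(1.444) = 1.00 ≈ 1
Step 5: The reaction is first order in N₂O.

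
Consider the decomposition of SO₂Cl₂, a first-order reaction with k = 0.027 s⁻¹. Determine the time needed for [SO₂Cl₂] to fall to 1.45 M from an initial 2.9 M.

25.67 s

Step 1: For first-order: t = ln([SO₂Cl₂]₀/[SO₂Cl₂])/k
Step 2: t = ln(2.9/1.45)/0.027
Step 3: t = ln(2)/0.027
Step 4: t = 0.6931/0.027 = 25.67 s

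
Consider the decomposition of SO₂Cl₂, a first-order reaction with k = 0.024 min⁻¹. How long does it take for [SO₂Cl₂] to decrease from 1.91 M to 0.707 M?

41.41 min

Step 1: For first-order: t = ln([SO₂Cl₂]₀/[SO₂Cl₂])/k
Step 2: t = ln(1.91/0.707)/0.024
Step 3: t = ln(2.702)/0.024
Step 4: t = 0.9938/0.024 = 41.41 min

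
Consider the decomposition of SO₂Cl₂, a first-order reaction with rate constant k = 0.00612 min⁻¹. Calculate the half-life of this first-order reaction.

113.3 min

Step 1: For a first-order reaction, t₁/₂ = ln(2)/k
Step 2: t₁/₂ = ln(2)/0.00612
Step 3: t₁/₂ = 0.6931/0.00612 = 113.3 min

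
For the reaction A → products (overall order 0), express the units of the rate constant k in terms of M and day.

M·day⁻¹

Step 1: For overall order n, rate = k × (concentration)^n.
Step 2: Rate has units M·day⁻¹; concentration term has units M^0.
Step 3: k = rate / (concentration)^n, so units of k = M^(1-0)·day⁻¹ = M·day⁻¹.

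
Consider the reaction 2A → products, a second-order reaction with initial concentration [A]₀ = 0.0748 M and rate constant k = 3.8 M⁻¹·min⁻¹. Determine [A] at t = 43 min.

0.005657 M

Step 1: For a second-order reaction: 1/[A] = 1/[A]₀ + kt
Step 2: 1/[A] = 1/0.0748 + 3.8 × 43
Step 3: 1/[A] = 13.37 + 163.4 = 176.8
Step 4: [A] = 1/176.8 = 0.005657 M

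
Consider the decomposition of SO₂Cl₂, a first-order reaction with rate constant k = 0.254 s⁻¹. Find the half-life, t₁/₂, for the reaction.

2.729 s

Step 1: For a first-order reaction, t₁/₂ = ln(2)/k
Step 2: t₁/₂ = ln(2)/0.254
Step 3: t₁/₂ = 0.6931/0.254 = 2.729 s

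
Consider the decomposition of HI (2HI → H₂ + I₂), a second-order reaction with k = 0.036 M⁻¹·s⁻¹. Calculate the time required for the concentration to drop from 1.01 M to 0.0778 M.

329.5 s

Step 1: For second-order: t = (1/[HI] - 1/[HI]₀)/k
Step 2: t = (1/0.0778 - 1/1.01)/0.036
Step 3: t = (12.85 - 0.9901)/0.036
Step 4: t = 11.86/0.036 = 329.5 s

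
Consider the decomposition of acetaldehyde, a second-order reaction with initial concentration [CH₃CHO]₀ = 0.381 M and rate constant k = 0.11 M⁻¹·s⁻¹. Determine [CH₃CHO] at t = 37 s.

0.1494 M

Step 1: For a second-order reaction: 1/[CH₃CHO] = 1/[CH₃CHO]₀ + kt
Step 2: 1/[CH₃CHO] = 1/0.381 + 0.11 × 37
Step 3: 1/[CH₃CHO] = 2.625 + 4.07 = 6.695
Step 4: [CH₃CHO] = 1/6.695 = 0.1494 M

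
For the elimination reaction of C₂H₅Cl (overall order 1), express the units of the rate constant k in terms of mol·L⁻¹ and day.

day⁻¹

Step 1: For overall order n, rate = k × (concentration)^n.
Step 2: Rate has units mol·L⁻¹·day⁻¹; concentration term has units (mol·L⁻¹)^1.
Step 3: k = rate / (concentration)^n, so units of k = (mol·L⁻¹)^(1-1)·day⁻¹ = day⁻¹.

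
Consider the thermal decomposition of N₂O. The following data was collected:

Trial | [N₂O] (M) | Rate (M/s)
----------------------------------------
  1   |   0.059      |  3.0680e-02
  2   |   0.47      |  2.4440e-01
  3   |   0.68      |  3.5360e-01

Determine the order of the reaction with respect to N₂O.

first order (1)

Step 1: Compare trials to find order n where rate₂/rate₁ = ([N₂O]₂/[N₂O]₁)^n
Step 2: rate₂/rate₁ = 2.4440e-01/3.0680e-02 = 7.966
Step 3: [N₂O]₂/[N₂O]₁ = 0.47/0.059 = 7.966
Step 4: n = ln(7.966)/ln(7.966) = 1.00 ≈ 1
Step 5: The reaction is first order in N₂O.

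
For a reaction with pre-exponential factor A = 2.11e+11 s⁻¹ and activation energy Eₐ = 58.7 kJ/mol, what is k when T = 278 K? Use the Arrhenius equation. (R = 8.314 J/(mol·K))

1.97e+00 s⁻¹

Step 1: Use the Arrhenius equation: k = A × exp(-Eₐ/RT)
Step 2: Convert Eₐ to J/mol: 58.7 kJ/mol = 58700 J/mol
Step 3: Calculate the exponent: -Eₐ/(RT) = -58700/(8.314 × 278) = -25.39705
Step 4: k = 2.11e+11 × exp(-25.39705)
Step 5: k = 2.11e+11 × 9.33687e-12 = 1.9701e+00 s⁻¹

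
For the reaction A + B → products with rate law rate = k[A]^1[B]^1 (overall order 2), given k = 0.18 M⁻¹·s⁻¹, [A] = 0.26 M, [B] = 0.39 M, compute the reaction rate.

0.01825 M/s

Step 1: The rate law is rate = k[A]^1[B]^1, overall order = 1+1 = 2
Step 2: Substitute values: rate = 0.18 × (0.26)^1 × (0.39)^1
Step 3: rate = 0.18 × 0.26 × 0.39 = 0.018252 M/s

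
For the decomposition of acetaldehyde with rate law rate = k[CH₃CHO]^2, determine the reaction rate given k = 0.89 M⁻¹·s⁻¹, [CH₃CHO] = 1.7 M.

2.572 M/s

Step 1: Identify the rate law: rate = k[CH₃CHO]^2
Step 2: Substitute values: rate = 0.89 × (1.7)^2
Step 3: Calculate: rate = 0.89 × 2.89 = 2.5721 M/s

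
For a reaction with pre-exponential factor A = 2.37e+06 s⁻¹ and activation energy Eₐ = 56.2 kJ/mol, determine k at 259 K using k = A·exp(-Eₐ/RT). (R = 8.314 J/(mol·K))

1.10e-05 s⁻¹

Step 1: Use the Arrhenius equation: k = A × exp(-Eₐ/RT)
Step 2: Convert Eₐ to J/mol: 56.2 kJ/mol = 56200 J/mol
Step 3: Calculate the exponent: -Eₐ/(RT) = -56200/(8.314 × 259) = -26.09916
Step 4: k = 2.37e+06 × exp(-26.09916)
Step 5: k = 2.37e+06 × 4.62678e-12 = 1.0965e-05 s⁻¹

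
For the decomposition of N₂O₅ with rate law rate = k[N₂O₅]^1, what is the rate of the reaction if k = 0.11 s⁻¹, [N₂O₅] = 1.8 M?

0.198 M/s

Step 1: Identify the rate law: rate = k[N₂O₅]^1
Step 2: Substitute values: rate = 0.11 × (1.8)^1
Step 3: Calculate: rate = 0.11 × 1.8 = 0.198 M/s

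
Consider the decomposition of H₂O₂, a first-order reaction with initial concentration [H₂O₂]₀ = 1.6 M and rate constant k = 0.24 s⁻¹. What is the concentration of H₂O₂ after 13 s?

0.07065 M

Step 1: For a first-order reaction: [H₂O₂] = [H₂O₂]₀ × e^(-kt)
Step 2: [H₂O₂] = 1.6 × e^(-0.24 × 13)
Step 3: [H₂O₂] = 1.6 × e^(-3.12)
Step 4: [H₂O₂] = 1.6 × 0.0441572 = 0.07065 M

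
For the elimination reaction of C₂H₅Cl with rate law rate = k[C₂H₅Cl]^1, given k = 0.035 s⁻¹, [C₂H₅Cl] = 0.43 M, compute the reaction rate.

0.01505 M/s

Step 1: Identify the rate law: rate = k[C₂H₅Cl]^1
Step 2: Substitute values: rate = 0.035 × (0.43)^1
Step 3: Calculate: rate = 0.035 × 0.43 = 0.01505 M/s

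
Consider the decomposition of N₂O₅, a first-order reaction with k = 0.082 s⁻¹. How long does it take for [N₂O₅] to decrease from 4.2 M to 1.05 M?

16.91 s

Step 1: For first-order: t = ln([N₂O₅]₀/[N₂O₅])/k
Step 2: t = ln(4.2/1.05)/0.082
Step 3: t = ln(4)/0.082
Step 4: t = 1.386/0.082 = 16.91 s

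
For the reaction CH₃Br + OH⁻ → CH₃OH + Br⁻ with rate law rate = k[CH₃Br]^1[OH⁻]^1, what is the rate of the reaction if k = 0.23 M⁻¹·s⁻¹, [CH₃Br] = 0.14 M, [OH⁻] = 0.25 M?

0.00805 M/s

Step 1: The rate law is rate = k[CH₃Br]^1[OH⁻]^1
Step 2: Substitute: rate = 0.23 × (0.14)^1 × (0.25)^1
Step 3: rate = 0.23 × 0.14 × 0.25 = 0.00805 M/s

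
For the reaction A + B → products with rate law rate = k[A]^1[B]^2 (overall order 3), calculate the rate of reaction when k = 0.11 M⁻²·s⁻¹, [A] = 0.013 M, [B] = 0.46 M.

0.0003026 M/s

Step 1: The rate law is rate = k[A]^1[B]^2, overall order = 1+2 = 3
Step 2: Substitute values: rate = 0.11 × (0.013)^1 × (0.46)^2
Step 3: rate = 0.11 × 0.013 × 0.2116 = 0.000302588 M/s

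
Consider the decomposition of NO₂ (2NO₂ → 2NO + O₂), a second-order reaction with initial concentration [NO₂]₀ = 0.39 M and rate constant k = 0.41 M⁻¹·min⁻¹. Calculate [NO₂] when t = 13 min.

0.1267 M

Step 1: For a second-order reaction: 1/[NO₂] = 1/[NO₂]₀ + kt
Step 2: 1/[NO₂] = 1/0.39 + 0.41 × 13
Step 3: 1/[NO₂] = 2.564 + 5.33 = 7.894
Step 4: [NO₂] = 1/7.894 = 0.1267 M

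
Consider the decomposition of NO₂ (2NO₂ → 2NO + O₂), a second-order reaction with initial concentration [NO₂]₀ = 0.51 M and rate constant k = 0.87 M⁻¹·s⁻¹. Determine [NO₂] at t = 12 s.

0.08064 M

Step 1: For a second-order reaction: 1/[NO₂] = 1/[NO₂]₀ + kt
Step 2: 1/[NO₂] = 1/0.51 + 0.87 × 12
Step 3: 1/[NO₂] = 1.961 + 10.44 = 12.4
Step 4: [NO₂] = 1/12.4 = 0.08064 M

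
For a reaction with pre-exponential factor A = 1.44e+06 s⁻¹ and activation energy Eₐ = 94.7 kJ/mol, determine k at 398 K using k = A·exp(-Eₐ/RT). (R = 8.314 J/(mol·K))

5.36e-07 s⁻¹

Step 1: Use the Arrhenius equation: k = A × exp(-Eₐ/RT)
Step 2: Convert Eₐ to J/mol: 94.7 kJ/mol = 94700 J/mol
Step 3: Calculate the exponent: -Eₐ/(RT) = -94700/(8.314 × 398) = -28.61916
Step 4: k = 1.44e+06 × exp(-28.61916)
Step 5: k = 1.44e+06 × 3.72269e-13 = 5.3607e-07 s⁻¹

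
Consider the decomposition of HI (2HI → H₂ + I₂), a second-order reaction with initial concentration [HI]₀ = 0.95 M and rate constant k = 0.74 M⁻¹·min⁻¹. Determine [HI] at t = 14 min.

0.08762 M

Step 1: For a second-order reaction: 1/[HI] = 1/[HI]₀ + kt
Step 2: 1/[HI] = 1/0.95 + 0.74 × 14
Step 3: 1/[HI] = 1.053 + 10.36 = 11.41
Step 4: [HI] = 1/11.41 = 0.08762 M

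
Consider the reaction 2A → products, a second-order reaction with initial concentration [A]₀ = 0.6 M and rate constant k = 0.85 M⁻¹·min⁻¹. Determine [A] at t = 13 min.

0.07864 M

Step 1: For a second-order reaction: 1/[A] = 1/[A]₀ + kt
Step 2: 1/[A] = 1/0.6 + 0.85 × 13
Step 3: 1/[A] = 1.667 + 11.05 = 12.72
Step 4: [A] = 1/12.72 = 0.07864 M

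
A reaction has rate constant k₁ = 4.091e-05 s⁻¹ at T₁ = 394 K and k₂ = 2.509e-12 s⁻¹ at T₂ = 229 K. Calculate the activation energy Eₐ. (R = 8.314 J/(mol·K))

75.5 kJ/mol

Step 1: Use the two-temperature Arrhenius form: ln(k₂/k₁) = -Eₐ/R × (1/T₂ - 1/T₁)
Step 2: ln(k₂/k₁) = ln(2.509e-12/4.091e-05) = ln(6.13297e-08) = -16.607
Step 3: 1/T₂ - 1/T₁ = 1/229 - 1/394 = 1.828741e-03 K⁻¹
Step 4: Eₐ = -R × ln(k₂/k₁) / (1/T₂ - 1/T₁) = -8.314 × -16.607 / 1.828741e-03
Step 5: Eₐ = 7.5500e+04 J/mol = 75.5 kJ/mol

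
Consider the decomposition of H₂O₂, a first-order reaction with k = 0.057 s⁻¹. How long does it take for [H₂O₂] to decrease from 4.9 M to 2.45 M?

12.16 s

Step 1: For first-order: t = ln([H₂O₂]₀/[H₂O₂])/k
Step 2: t = ln(4.9/2.45)/0.057
Step 3: t = ln(2)/0.057
Step 4: t = 0.6931/0.057 = 12.16 s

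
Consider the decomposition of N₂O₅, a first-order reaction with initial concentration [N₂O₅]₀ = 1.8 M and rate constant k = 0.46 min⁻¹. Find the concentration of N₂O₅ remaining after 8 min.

0.0454 M

Step 1: For a first-order reaction: [N₂O₅] = [N₂O₅]₀ × e^(-kt)
Step 2: [N₂O₅] = 1.8 × e^(-0.46 × 8)
Step 3: [N₂O₅] = 1.8 × e^(-3.68)
Step 4: [N₂O₅] = 1.8 × 0.025223 = 0.0454 M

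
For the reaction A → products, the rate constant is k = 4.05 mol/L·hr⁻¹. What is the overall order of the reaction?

zeroth order (0)

Step 1: The units of k for an nth-order reaction are (concentration)^(1-n)·(time)⁻¹.
Step 2: Here k has units mol/L·hr⁻¹, so the concentration exponent is 1.
Step 3: 1 - n = 1 ⇒ n = 0. The reaction is zeroth order.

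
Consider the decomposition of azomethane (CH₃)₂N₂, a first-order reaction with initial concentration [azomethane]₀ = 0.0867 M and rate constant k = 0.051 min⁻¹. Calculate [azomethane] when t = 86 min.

0.001079 M

Step 1: For a first-order reaction: [azomethane] = [azomethane]₀ × e^(-kt)
Step 2: [azomethane] = 0.0867 × e^(-0.051 × 86)
Step 3: [azomethane] = 0.0867 × e^(-4.386)
Step 4: [azomethane] = 0.0867 × 0.0124504 = 0.001079 M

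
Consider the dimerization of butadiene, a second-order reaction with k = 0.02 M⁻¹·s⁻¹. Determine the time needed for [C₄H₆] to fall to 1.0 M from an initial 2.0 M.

25 s

Step 1: For second-order: t = (1/[C₄H₆] - 1/[C₄H₆]₀)/k
Step 2: t = (1/1.0 - 1/2.0)/0.02
Step 3: t = (1 - 0.5)/0.02
Step 4: t = 0.5/0.02 = 25 s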